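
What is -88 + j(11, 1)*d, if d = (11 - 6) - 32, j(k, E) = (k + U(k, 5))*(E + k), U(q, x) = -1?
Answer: -3328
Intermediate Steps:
j(k, E) = (-1 + k)*(E + k) (j(k, E) = (k - 1)*(E + k) = (-1 + k)*(E + k))
d = -27 (d = 5 - 32 = -27)
-88 + j(11, 1)*d = -88 + (11² - 1*1 - 1*11 + 1*11)*(-27) = -88 + (121 - 1 - 11 + 11)*(-27) = -88 + 120*(-27) = -88 - 3240 = -3328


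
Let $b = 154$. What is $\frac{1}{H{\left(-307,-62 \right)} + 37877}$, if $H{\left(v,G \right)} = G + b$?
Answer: $\frac{1}{37969} \approx 2.6337 \cdot 10^{-5}$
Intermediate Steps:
$H{\left(v,G \right)} = 154 + G$ ($H{\left(v,G \right)} = G + 154 = 154 + G$)
$\frac{1}{H{\left(-307,-62 \right)} + 37877} = \frac{1}{\left(154 - 62\right) + 37877} = \frac{1}{92 + 37877} = \frac{1}{37969}$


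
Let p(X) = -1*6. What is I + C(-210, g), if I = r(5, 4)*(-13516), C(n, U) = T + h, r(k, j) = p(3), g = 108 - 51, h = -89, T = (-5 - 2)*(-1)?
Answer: 81014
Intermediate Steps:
T = 7 (T = -7*(-1) = 7)
g = 57
p(X) = -6
r(k, j) = -6
C(n, U) = -82 (C(n, U) = 7 - 89 = -82)
I = 81096 (I = -6*(-13516) = 81096)
I + C(-210, g) = 81096 - 82 = 81014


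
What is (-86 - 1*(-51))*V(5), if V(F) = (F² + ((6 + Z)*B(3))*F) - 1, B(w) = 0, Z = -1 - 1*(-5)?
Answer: -840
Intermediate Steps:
Z = 4 (Z = -1 + 5 = 4)
V(F) = -1 + F² (V(F) = (F² + ((6 + 4)*0)*F) - 1 = (F² + (10*0)*F) - 1 = (F² + 0*F) - 1 = (F² + 0) - 1 = F² - 1 = -1 + F²)
(-86 - 1*(-51))*V(5) = (-86 - 1*(-51))*(-1 + 5²) = (-86 + 51)*(-1 + 25) = -35*24 = -840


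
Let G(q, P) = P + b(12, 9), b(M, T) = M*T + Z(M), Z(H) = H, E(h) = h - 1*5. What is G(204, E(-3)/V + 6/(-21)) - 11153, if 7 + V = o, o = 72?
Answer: -5020201/455 ≈ -11033.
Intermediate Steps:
V = 65 (V = -7 + 72 = 65)
E(h) = -5 + h (E(h) = h - 5 = -5 + h)
b(M, T) = M + M*T (b(M, T) = M*T + M = M + M*T)
G(q, P) = 120 + P (G(q, P) = P + 12*(1 + 9) = P + 12*10 = P + 120 = 120 + P)
G(204, E(-3)/V + 6/(-21)) - 11153 = (120 + ((-5 - 3)/65 + 6/(-21))) - 11153 = (120 + (-8*1/65 + 6*(-1/21))) - 11153 = (120 + (-8/65 - 2/7)) - 11153 = (120 - 186/455) - 11153 = 54414/455 - 11153 = -5020201/455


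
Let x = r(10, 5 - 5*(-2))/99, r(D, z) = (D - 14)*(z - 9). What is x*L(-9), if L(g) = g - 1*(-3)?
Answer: 16/11 ≈ 1.4545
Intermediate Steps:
L(g) = 3 + g (L(g) = g + 3 = 3 + g)
r(D, z) = (-14 + D)*(-9 + z)
x = -8/33 (x = (126 - 14*(5 - 5*(-2)) - 9*10 + 10*(5 - 5*(-2)))/99 = (126 - 14*(5 + 10) - 90 + 10*(5 + 10))*(1/99) = (126 - 14*15 - 90 + 10*15)*(1/99) = (126 - 210 - 90 + 150)*(1/99) = -24*1/99 = -8/33 ≈ -0.24242)
x*L(-9) = -8*(3 - 9)/33 = -8/33*(-6) = 16/11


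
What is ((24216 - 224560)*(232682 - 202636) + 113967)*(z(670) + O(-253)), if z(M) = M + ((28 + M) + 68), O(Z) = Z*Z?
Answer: -393941063431365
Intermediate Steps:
O(Z) = Z**2
z(M) = 96 + 2*M (z(M) = M + (96 + M) = 96 + 2*M)
((24216 - 224560)*(232682 - 202636) + 113967)*(z(670) + O(-253)) = ((24216 - 224560)*(232682 - 202636) + 113967)*((96 + 2*670) + (-253)**2) = (-200344*30046 + 113967)*((96 + 1340) + 64009) = (-6019535824 + 113967)*(1436 + 64009) = -6019421857*65445 = -393941063431365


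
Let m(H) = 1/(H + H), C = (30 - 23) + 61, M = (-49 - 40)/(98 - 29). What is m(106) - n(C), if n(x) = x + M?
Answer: -975767/14628 ≈ -66.705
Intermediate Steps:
M = -89/69 ≈ -1.2899
C = 68 (C = 7 + 61 = 68)
n(x) = -89/69 + x (n(x) = x - 89/69 = -89/69 + x)
m(H) = 1/(2*H)
m(106) - n(C) = (½)/106 - (-89/69 + 68) = (½)*(1/106) - 1*4603/69 = 1/212 - 4603/69 = -975767/14628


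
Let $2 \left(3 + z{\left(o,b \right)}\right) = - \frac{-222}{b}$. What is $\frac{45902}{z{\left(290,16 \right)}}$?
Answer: $\frac{734432}{63} \approx 11658.0$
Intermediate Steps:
$z{\left(o,b \right)} = -3 + \frac{111}{b}$ ($z{\left(o,b \right)} = -3 + \frac{\left(-1\right) \left(- \frac{222}{b}\right)}{2} = -3 + \frac{222 \frac{1}{b}}{2} = -3 + \frac{111}{b}$)
$\frac{45902}{z{\left(290,16 \right)}} = \frac{45902}{-3 + \frac{111}{16}} = \frac{45902}{\frac{63}{16}} = 45902 \cdot \frac{16}{63} = \frac{734432}{63}$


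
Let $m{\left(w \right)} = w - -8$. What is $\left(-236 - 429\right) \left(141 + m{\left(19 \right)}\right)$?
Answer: $-111720$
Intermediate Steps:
$m{\left(w \right)} = 8 + w$ ($m{\left(w \right)} = w + 8 = 8 + w$)
$\left(-236 - 429\right) \left(141 + m{\left(19 \right)}\right) = \left(-236 - 429\right) \left(141 + \left(8 + 19\right)\right) = - 665 \left(141 + 27\right) = \left(-665\right) 168 = -111720$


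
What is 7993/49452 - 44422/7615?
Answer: -2135890049/376576980 ≈ -5.6719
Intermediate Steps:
7993/49452 - 44422/7615 = -2135890049/376576980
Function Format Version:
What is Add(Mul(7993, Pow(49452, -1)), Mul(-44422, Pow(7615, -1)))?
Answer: Rational(-2135890049, 376576980) ≈ -5.6719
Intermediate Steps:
Add(Mul(7993, Pow(49452, -1)), Mul(-44422, Pow(7615, -1))) = Add(Mul(7993, Rational(1, 49452)), Mul(-44422, Rational(1, 7615))) = Add(Rational(7993, 49452), Rational(-44422, 7615)) = Rational(-2135890049, 376576980)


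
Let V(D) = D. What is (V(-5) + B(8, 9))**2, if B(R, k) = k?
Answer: 16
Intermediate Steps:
(V(-5) + B(8, 9))**2 = (-5 + 9)**2 = 4**2 = 16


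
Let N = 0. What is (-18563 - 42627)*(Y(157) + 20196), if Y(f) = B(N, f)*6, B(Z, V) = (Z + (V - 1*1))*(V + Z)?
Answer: -10227786120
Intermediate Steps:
B(Z, V) = (V + Z)*(-1 + V + Z) (B(Z, V) = (Z + (V - 1))*(V + Z) = (Z + (-1 + V))*(V + Z) = (-1 + V + Z)*(V + Z) = (V + Z)*(-1 + V + Z))
Y(f) = -6*f + 6*f² (Y(f) = (f² + 0² - f - 1*0 + 2*f*0)*6 = (f² + 0 - f + 0 + 0)*6 = (f² - f)*6 = -6*f + 6*f²)
(-18563 - 42627)*(Y(157) + 20196) = (-18563 - 42627)*(6*157*(-1 + 157) + 20196) = -61190*(6*157*156 + 20196) = -61190*(146952 + 20196) = -61190*167148 = -10227786120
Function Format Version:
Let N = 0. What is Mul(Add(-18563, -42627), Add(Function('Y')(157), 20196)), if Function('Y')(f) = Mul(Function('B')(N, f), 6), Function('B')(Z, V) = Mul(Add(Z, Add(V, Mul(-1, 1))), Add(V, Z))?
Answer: -10227786120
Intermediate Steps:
Function('B')(Z, V) = Mul(Add(V, Z), Add(-1, V, Z)) (Function('B')(Z, V) = Mul(Add(Z, Add(V, -1)), Add(V, Z)) = Mul(Add(Z, Add(-1, V)), Add(V, Z)) = Mul(Add(-1, V, Z), Add(V, Z)) = Mul(Add(V, Z), Add(-1, V, Z)))
Function('Y')(f) = Add(Mul(-6, f), Mul(6, Pow(f, 2))) (Function('Y')(f) = Mul(Add(Pow(f, 2), Pow(0, 2), Mul(-1, f), Mul(-1, 0), Mul(2, f, 0)), 6) = Mul(Add(Pow(f, 2), 0, Mul(-1, f), 0, 0), 6) = Mul(Add(Pow(f, 2), Mul(-1, f)), 6) = Add(Mul(-6, f), Mul(6, Pow(f, 2))))
Mul(Add(-18563, -42627), Add(Function('Y')(157), 20196)) = Mul(Add(-18563, -42627), Add(Mul(6, 157, Add(-1, 157)), 20196)) = Mul(-61190, Add(Mul(6, 157, 156), 20196)) = Mul(-61190, Add(146952, 20196)) = Mul(-61190, 167148) = -10227786120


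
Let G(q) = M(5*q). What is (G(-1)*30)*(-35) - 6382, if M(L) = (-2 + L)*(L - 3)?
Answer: -65182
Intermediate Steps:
M(L) = (-3 + L)*(-2 + L) (M(L) = (-2 + L)*(-3 + L) = (-3 + L)*(-2 + L))
G(q) = 6 - 25*q + 25*q² (G(q) = 6 + (5*q)² - 25*q = 6 + 25*q² - 25*q = 6 - 25*q + 25*q²)
(G(-1)*30)*(-35) - 6382 = ((6 - 25*(-1) + 25*(-1)²)*30)*(-35) - 6382 = ((6 + 25 + 25*1)*30)*(-35) - 6382 = ((6 + 25 + 25)*30)*(-35) - 6382 = (56*30)*(-35) - 6382 = 1680*(-35) - 6382 = -58800 - 6382 = -65182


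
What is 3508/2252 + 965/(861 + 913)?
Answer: 2099093/998762 ≈ 2.1017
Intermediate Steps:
3508/2252 + 965/(861 + 913) = 3508*(1/2252) + 965/1774 = 877/563 + 965*(1/1774) = 877/563 + 965/1774 = 2099093/998762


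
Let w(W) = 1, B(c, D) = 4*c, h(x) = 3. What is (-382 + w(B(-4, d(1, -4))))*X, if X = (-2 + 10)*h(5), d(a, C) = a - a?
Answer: -9144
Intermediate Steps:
d(a, C) = 0
X = 24 (X = (-2 + 10)*3 = 8*3 = 24)
(-382 + w(B(-4, d(1, -4))))*X = (-382 + 1)*24 = -381*24 = -9144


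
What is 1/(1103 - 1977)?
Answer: -1/874 ≈ -0.0011442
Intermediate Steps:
1/(1103 - 1977) = 1/(-874) = -1/874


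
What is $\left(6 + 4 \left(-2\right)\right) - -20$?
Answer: $18$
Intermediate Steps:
$\left(6 + 4 \left(-2\right)\right) - -20 = \left(6 - 8\right) + 20 = -2 + 20 = 18$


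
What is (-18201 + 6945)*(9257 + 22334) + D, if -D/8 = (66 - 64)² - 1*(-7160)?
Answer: -355645608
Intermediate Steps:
D = -57312 (D = -8*((66 - 64)² - 1*(-7160)) = -8*(2² + 7160) = -8*(4 + 7160) = -8*7164 = -57312)
(-18201 + 6945)*(9257 + 22334) + D = (-18201 + 6945)*(9257 + 22334) - 57312 = -11256*31591 - 57312 = -355588296 - 57312 = -355645608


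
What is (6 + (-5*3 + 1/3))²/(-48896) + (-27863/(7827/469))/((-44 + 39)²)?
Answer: -479231441009/7175793600 ≈ -66.784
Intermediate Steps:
(6 + (-5*3 + 1/3))²/(-48896) + (-27863/(7827/469))/((-44 + 39)²) = (6 + (-15 + 1*(⅓)))²*(-1/48896) + (-27863/(7827*(1/469)))/((-5)²) = (6 + (-15 + ⅓))²*(-1/48896) - 27863/7827/469/25 = (6 - 44/3)²*(-1/48896) - 27863*469/7827*(1/25) = (-26/3)²*(-1/48896) - 13067747/7827*1/25 = (676/9)*(-1/48896) - 13067747/195675 = -169/110016 - 13067747/195675 = -479231441009/7175793600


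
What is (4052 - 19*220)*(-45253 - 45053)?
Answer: 11559168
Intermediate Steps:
(4052 - 19*220)*(-45253 - 45053) = (4052 - 4180)*(-90306) = -128*(-90306) = 11559168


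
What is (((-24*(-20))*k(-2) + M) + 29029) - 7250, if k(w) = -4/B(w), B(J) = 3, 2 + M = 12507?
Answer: 33644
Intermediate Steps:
M = 12505 (M = -2 + 12507 = 12505)
k(w) = -4/3
(((-24*(-20))*k(-2) + M) + 29029) - 7250 = ((-24*(-20)*(-4/3) + 12505) + 29029) - 7250 = ((480*(-4/3) + 12505) + 29029) - 7250 = ((-640 + 12505) + 29029) - 7250 = (11865 + 29029) - 7250 = 40894 - 7250 = 33644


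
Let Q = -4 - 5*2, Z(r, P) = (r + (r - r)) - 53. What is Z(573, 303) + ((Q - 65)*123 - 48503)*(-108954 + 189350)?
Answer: -4680654600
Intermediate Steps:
Z(r, P) = -53 + r (Z(r, P) = (r + 0) - 53 = r - 53 = -53 + r)
Q = -14 (Q = -4 - 10 = -14)
Z(573, 303) + ((Q - 65)*123 - 48503)*(-108954 + 189350) = (-53 + 573) + ((-14 - 65)*123 - 48503)*(-108954 + 189350) = 520 + (-79*123 - 48503)*80396 = 520 + (-9717 - 48503)*80396 = 520 - 58220*80396 = 520 - 4680655120 = -4680654600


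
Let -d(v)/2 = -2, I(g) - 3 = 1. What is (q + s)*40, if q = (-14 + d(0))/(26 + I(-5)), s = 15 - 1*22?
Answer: -880/3 ≈ -293.33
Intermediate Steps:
s = -7 (s = 15 - 22 = -7)
I(g) = 4 (I(g) = 3 + 1 = 4)
d(v) = 4 (d(v) = -2*(-2) = 4)
q = -1/3 (q = (-14 + 4)/(26 + 4) = -10/30 = -10*1/30 = -1/3 ≈ -0.33333)
(q + s)*40 = (-1/3 - 7)*40 = -22/3*40 = -880/3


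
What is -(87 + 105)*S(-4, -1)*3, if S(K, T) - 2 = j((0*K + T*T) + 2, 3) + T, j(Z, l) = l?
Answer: -2304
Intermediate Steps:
S(K, T) = 5 + T (S(K, T) = 2 + (3 + T) = 5 + T)
-(87 + 105)*S(-4, -1)*3 = -(87 + 105)*(5 - 1)*3 = -192*4*3 = -192*12 = -1*2304 = -2304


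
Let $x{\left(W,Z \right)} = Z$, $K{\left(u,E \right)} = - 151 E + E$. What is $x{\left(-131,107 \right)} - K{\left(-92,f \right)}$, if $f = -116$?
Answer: $-17293$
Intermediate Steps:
$K{\left(u,E \right)} = - 150 E$
$x{\left(-131,107 \right)} - K{\left(-92,f \right)} = 107 - \left(-150\right) \left(-116\right) = 107 - 17400 = -17293$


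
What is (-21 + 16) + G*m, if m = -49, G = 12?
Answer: -593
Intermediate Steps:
(-21 + 16) + G*m = (-21 + 16) + 12*(-49) = -5 - 588 = -593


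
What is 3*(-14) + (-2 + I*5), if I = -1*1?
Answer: -49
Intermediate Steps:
I = -1
3*(-14) + (-2 + I*5) = 3*(-14) + (-2 - 1*5) = -42 + (-2 - 5) = -42 - 7 = -49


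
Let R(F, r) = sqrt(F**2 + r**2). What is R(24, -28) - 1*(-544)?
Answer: 544 + 4*sqrt(85) ≈ 580.88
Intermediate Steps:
R(24, -28) - 1*(-544) = sqrt(24**2 + (-28)**2) - 1*(-544) = sqrt(576 + 784) + 544 = sqrt(1360) + 544 = 4*sqrt(85) + 544 = 544 + 4*sqrt(85)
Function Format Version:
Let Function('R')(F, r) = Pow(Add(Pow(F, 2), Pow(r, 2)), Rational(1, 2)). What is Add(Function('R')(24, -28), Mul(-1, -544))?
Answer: Add(544, Mul(4, Pow(85, Rational(1, 2)))) ≈ 580.88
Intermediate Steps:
Add(Function('R')(24, -28), Mul(-1, -544)) = Add(Pow(Add(Pow(24, 2), Pow(-28, 2)), Rational(1, 2)), Mul(-1, -544)) = Add(Pow(Add(576, 784), Rational(1, 2)), 544) = Add(Pow(1360, Rational(1, 2)), 544) = Add(Mul(4, Pow(85, Rational(1, 2))), 544) = Add(544, Mul(4, Pow(85, Rational(1, 2))))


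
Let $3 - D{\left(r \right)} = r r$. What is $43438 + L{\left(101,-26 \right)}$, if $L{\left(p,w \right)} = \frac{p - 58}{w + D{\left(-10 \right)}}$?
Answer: $\frac{5342831}{123} \approx 43438.0$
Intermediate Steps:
$D{\left(r \right)} = 3 - r^{2}$ ($D{\left(r \right)} = 3 - r r = 3 - r^{2}$)
$L{\left(p,w \right)} = \frac{-58 + p}{-97 + w}$ ($L{\left(p,w \right)} = \frac{p - 58}{w + \left(3 - \left(-10\right)^{2}\right)} = \frac{-58 + p}{w + \left(3 - 100\right)} = \frac{-58 + p}{w - 97} = \frac{-58 + p}{-97 + w}$)
$43438 + L{\left(101,-26 \right)} = 43438 + \frac{-58 + 101}{-97 - 26} = 43438 + \frac{1}{-123} \cdot 43 = 43438 - \frac{43}{123} = \frac{5342831}{123}$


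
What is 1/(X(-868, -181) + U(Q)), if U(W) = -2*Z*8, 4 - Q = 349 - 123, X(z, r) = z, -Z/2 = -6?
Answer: -1/1060 ≈ -0.00094340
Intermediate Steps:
Z = 12 (Z = -2*(-6) = 12)
Q = -222 (Q = 4 - (349 - 123) = 4 - 1*226 = 4 - 226 = -222)
U(W) = -192 (U(W) = -2*12*8 = -24*8 = -192)
1/(X(-868, -181) + U(Q)) = 1/(-868 - 192) = 1/(-1060) = -1/1060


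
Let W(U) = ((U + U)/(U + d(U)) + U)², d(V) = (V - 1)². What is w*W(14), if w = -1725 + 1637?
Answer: -590312800/33489 ≈ -17627.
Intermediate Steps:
d(V) = (-1 + V)²
w = -88
W(U) = (U + 2*U/(U + (-1 + U)²))² (W(U) = ((U + U)/(U + (-1 + U)²) + U)² = ((2*U)/(U + (-1 + U)²) + U)² = (2*U/(U + (-1 + U)²) + U)² = (U + 2*U/(U + (-1 + U)²))²)
w*W(14) = -88*14²*(2 + 14 + (-1 + 14)²)²/(14 + (-1 + 14)²)² = -17248*(2 + 14 + 13²)²/(14 + 13²)² = -17248*(2 + 14 + 169)²/(14 + 169)² = -17248*185²/183² = -17248*34225/33489 = -88*6708100/33489 = -590312800/33489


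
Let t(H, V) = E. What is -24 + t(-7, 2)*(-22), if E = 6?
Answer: -156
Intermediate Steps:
t(H, V) = 6
-24 + t(-7, 2)*(-22) = -24 + 6*(-22) = -24 - 132 = -156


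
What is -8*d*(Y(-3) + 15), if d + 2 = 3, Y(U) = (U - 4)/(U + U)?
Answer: -388/3 ≈ -129.33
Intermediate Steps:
Y(U) = (-4 + U)/(2*U) (Y(U) = (-4 + U)/((2*U)) = (-4 + U)*(1/(2*U)) = (-4 + U)/(2*U))
d = 1 (d = -2 + 3 = 1)
-8*d*(Y(-3) + 15) = -8*((½)*(-4 - 3)/(-3) + 15) = -8*((½)*(-⅓)*(-7) + 15) = -8*(7/6 + 15) = -8*97/6 = -388/3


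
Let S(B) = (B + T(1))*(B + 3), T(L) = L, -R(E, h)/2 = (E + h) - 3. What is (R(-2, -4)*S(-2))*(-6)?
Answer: 108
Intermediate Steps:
R(E, h) = 6 - 2*E - 2*h (R(E, h) = -2*((E + h) - 3) = -2*(-3 + E + h) = 6 - 2*E - 2*h)
S(B) = (1 + B)*(3 + B) (S(B) = (B + 1)*(B + 3) = (1 + B)*(3 + B))
(R(-2, -4)*S(-2))*(-6) = ((6 - 2*(-2) - 2*(-4))*(3 + (-2)² + 4*(-2)))*(-6) = ((6 + 4 + 8)*(3 + 4 - 8))*(-6) = (18*(-1))*(-6) = -18*(-6) = 108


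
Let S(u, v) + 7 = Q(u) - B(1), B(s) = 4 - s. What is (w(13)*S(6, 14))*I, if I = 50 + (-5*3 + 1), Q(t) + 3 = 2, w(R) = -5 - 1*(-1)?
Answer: 1584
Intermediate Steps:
w(R) = -4 (w(R) = -5 + 1 = -4)
Q(t) = -1 (Q(t) = -3 + 2 = -1)
S(u, v) = -11 (S(u, v) = -7 + (-1 - (4 - 1*1)) = -7 + (-1 - (4 - 1)) = -7 + (-1 - 1*3) = -7 + (-1 - 3) = -7 - 4 = -11)
I = 36 (I = 50 + (-15 + 1) = 50 - 14 = 36)
(w(13)*S(6, 14))*I = -4*(-11)*36 = 44*36 = 1584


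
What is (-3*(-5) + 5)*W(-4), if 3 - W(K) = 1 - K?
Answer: -40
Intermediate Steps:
W(K) = 2 + K (W(K) = 3 - (1 - K) = 3 + (-1 + K) = 2 + K)
(-3*(-5) + 5)*W(-4) = (-3*(-5) + 5)*(2 - 4) = (15 + 5)*(-2) = 20*(-2) = -40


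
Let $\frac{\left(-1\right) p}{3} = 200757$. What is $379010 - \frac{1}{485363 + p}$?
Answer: $\frac{44309301081}{116908} \approx 3.7901 \cdot 10^{5}$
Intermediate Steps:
$p = -602271$ ($p = \left(-3\right) 200757 = -602271$)
$379010 - \frac{1}{485363 + p} = 379010 - \frac{1}{485363 - 602271} = 379010 - \frac{1}{-116908} = 379010 - - \frac{1}{116908} = 379010 + \frac{1}{116908} = \frac{44309301081}{116908}$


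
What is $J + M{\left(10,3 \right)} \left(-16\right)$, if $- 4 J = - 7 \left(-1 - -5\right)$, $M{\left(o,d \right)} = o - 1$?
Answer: $-137$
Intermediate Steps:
$M{\left(o,d \right)} = -1 + o$
$J = 7$ ($J = - \frac{\left(-7\right) \left(-1 - -5\right)}{4} = - \frac{\left(-7\right) \left(-1 + 5\right)}{4} = - \frac{\left(-7\right) 4}{4} = \left(- \frac{1}{4}\right) \left(-28\right) = 7$)
$J + M{\left(10,3 \right)} \left(-16\right) = 7 + \left(-1 + 10\right) \left(-16\right) = 7 + 9 \left(-16\right) = 7 - 144 = -137$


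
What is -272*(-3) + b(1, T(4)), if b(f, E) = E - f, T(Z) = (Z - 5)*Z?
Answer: 811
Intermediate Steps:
T(Z) = Z*(-5 + Z) (T(Z) = (-5 + Z)*Z = Z*(-5 + Z))
-272*(-3) + b(1, T(4)) = -272*(-3) + (4*(-5 + 4) - 1*1) = -34*(-24) + (4*(-1) - 1) = 816 + (-4 - 1) = 816 - 5 = 811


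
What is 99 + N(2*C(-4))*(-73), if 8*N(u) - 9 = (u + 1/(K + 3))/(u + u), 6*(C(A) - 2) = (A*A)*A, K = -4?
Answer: 10025/832 ≈ 12.049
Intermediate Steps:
C(A) = 2 + A³/6 (C(A) = 2 + ((A*A)*A)/6 = 2 + (A²*A)/6 = 2 + A³/6)
N(u) = 9/8 + (-1 + u)/(16*u) (N(u) = 9/8 + ((u + 1/(-4 + 3))/(u + u))/8 = 9/8 + ((u + 1/(-1))/((2*u)))/8 = 9/8 + ((u - 1)*(1/(2*u)))/8 = 9/8 + ((-1 + u)*(1/(2*u)))/8 = 9/8 + ((-1 + u)/(2*u))/8 = 9/8 + (-1 + u)/(16*u))
99 + N(2*C(-4))*(-73) = 99 + ((-1 + 19*(2*(2 + (⅙)*(-4)³)))/(16*((2*(2 + (⅙)*(-4)³)))))*(-73) = 99 + ((-1 + 19*(2*(2 + (⅙)*(-64))))/(16*((2*(2 + (⅙)*(-64))))))*(-73) = 99 + ((-1 + 19*(2*(2 - 32/3)))/(16*((2*(2 - 32/3)))))*(-73) = 99 + ((-1 + 19*(2*(-26/3)))/(16*((2*(-26/3)))))*(-73) = 99 + ((-1 + 19*(-52/3))/(16*(-52/3)))*(-73) = 99 + ((1/16)*(-3/52)*(-1 - 988/3))*(-73) = 99 + ((1/16)*(-3/52)*(-991/3))*(-73) = 99 + (991/832)*(-73) = 99 - 72343/832 = 10025/832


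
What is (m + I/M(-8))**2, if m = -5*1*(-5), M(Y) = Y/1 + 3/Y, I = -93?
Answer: 5851561/4489 ≈ 1303.5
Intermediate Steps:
M(Y) = Y + 3/Y (M(Y) = Y*1 + 3/Y = Y + 3/Y)
m = 25 (m = -5*(-5) = 25)
(m + I/M(-8))**2 = (25 - 93/(-8 + 3/(-8)))**2 = (25 - 93/(-8 + 3*(-1/8)))**2 = (25 - 93/(-8 - 3/8))**2 = (25 - 93/(-67/8))**2 = (25 - 93*(-8/67))**2 = (25 + 744/67)**2 = (2419/67)**2 = 5851561/4489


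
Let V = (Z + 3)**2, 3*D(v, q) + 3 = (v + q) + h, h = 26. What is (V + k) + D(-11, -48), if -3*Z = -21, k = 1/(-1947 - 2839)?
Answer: 421167/4786 ≈ 88.000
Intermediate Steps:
k = -1/4786 (k = 1/(-4786) = -1/4786 ≈ -0.00020894)
Z = 7 (Z = -1/3*(-21) = 7)
D(v, q) = 23/3 + q/3 + v/3 (D(v, q) = -1 + ((v + q) + 26)/3 = -1 + ((q + v) + 26)/3 = -1 + (26 + q + v)/3 = -1 + (26/3 + q/3 + v/3) = 23/3 + q/3 + v/3)
V = 100 (V = (7 + 3)**2 = 10**2 = 100)
(V + k) + D(-11, -48) = (100 - 1/4786) + (23/3 + (1/3)*(-48) + (1/3)*(-11)) = 478599/4786 + (23/3 - 16 - 11/3) = 478599/4786 - 12 = 421167/4786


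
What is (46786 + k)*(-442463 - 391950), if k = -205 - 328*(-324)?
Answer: -127542530289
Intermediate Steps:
k = 106067 (k = -205 + 106272 = 106067)
(46786 + k)*(-442463 - 391950) = (46786 + 106067)*(-442463 - 391950) = 152853*(-834413) = -127542530289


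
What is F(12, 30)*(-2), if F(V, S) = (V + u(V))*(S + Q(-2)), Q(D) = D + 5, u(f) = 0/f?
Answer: -792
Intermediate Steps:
u(f) = 0
Q(D) = 5 + D
F(V, S) = V*(3 + S) (F(V, S) = (V + 0)*(S + (5 - 2)) = V*(S + 3) = V*(3 + S))
F(12, 30)*(-2) = (12*(3 + 30))*(-2) = (12*33)*(-2) = 396*(-2) = -792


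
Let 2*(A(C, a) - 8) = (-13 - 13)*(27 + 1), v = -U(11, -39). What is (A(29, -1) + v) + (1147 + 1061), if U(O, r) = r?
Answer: 1891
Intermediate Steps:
v = 39 (v = -1*(-39) = 39)
A(C, a) = -356 (A(C, a) = 8 + ((-13 - 13)*(27 + 1))/2 = 8 + (-26*28)/2 = 8 + (1/2)*(-728) = 8 - 364 = -356)
(A(29, -1) + v) + (1147 + 1061) = (-356 + 39) + (1147 + 1061) = -317 + 2208 = 1891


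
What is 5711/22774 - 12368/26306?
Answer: -65717633/299546422 ≈ -0.21939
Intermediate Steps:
5711/22774 - 12368/26306 = 5711*(1/22774) - 12368*1/26306 = 5711/22774 - 6184/13153 = -65717633/299546422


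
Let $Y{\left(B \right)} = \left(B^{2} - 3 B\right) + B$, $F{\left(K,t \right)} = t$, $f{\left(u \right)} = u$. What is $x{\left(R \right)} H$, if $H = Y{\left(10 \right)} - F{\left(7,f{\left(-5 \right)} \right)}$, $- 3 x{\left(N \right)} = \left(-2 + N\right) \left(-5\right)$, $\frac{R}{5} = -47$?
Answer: $-33575$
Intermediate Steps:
$R = -235$ ($R = 5 \left(-47\right) = -235$)
$Y{\left(B \right)} = B^{2} - 2 B$
$x{\left(N \right)} = - \frac{10}{3} + \frac{5 N}{3}$ ($x{\left(N \right)} = - \frac{\left(-2 + N\right) \left(-5\right)}{3} = - \frac{10 - 5 N}{3} = - \frac{10}{3} + \frac{5 N}{3}$)
$H = 85$ ($H = 10 \left(-2 + 10\right) - -5 = 10 \cdot 8 + 5 = 80 + 5 = 85$)
$x{\left(R \right)} H = \left(- \frac{10}{3} + \frac{5}{3} \left(-235\right)\right) 85 = \left(- \frac{10}{3} - \frac{1175}{3}\right) 85 = \left(-395\right) 85 = -33575$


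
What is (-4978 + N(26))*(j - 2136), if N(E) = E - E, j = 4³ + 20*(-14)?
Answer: 11708256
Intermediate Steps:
j = -216 (j = 64 - 280 = -216)
N(E) = 0
(-4978 + N(26))*(j - 2136) = (-4978 + 0)*(-216 - 2136) = -4978*(-2352) = 11708256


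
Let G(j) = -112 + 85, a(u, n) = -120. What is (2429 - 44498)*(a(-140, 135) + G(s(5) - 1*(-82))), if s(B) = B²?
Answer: 6184143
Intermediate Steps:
G(j) = -27
(2429 - 44498)*(a(-140, 135) + G(s(5) - 1*(-82))) = (2429 - 44498)*(-120 - 27) = -42069*(-147) = 6184143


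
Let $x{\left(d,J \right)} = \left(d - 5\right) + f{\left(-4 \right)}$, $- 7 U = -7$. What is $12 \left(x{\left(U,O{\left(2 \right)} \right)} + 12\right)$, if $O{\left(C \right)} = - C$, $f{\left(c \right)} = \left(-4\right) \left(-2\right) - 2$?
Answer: $168$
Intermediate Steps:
$U = 1$ ($U = \left(- \frac{1}{7}\right) \left(-7\right) = 1$)
$f{\left(c \right)} = 6$ ($f{\left(c \right)} = 8 - 2 = 6$)
$x{\left(d,J \right)} = 1 + d$ ($x{\left(d,J \right)} = \left(d - 5\right) + 6 = \left(-5 + d\right) + 6 = 1 + d$)
$12 \left(x{\left(U,O{\left(2 \right)} \right)} + 12\right) = 12 \left(\left(1 + 1\right) + 12\right) = 12 \left(2 + 12\right) = 12 \cdot 14 = 168$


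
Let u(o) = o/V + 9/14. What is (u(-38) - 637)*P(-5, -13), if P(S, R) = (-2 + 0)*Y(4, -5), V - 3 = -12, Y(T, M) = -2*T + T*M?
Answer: -318596/9 ≈ -35400.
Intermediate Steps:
Y(T, M) = -2*T + M*T
V = -9 (V = 3 - 12 = -9)
u(o) = 9/14 - o/9 (u(o) = o/(-9) + 9/14 = o*(-1/9) + 9*(1/14) = -o/9 + 9/14 = 9/14 - o/9)
P(S, R) = 56 (P(S, R) = (-2 + 0)*(4*(-2 - 5)) = -8*(-7) = -2*(-28) = 56)
(u(-38) - 637)*P(-5, -13) = ((9/14 - 1/9*(-38)) - 637)*56 = ((9/14 + 38/9) - 637)*56 = (613/126 - 637)*56 = -79649/126*56 = -318596/9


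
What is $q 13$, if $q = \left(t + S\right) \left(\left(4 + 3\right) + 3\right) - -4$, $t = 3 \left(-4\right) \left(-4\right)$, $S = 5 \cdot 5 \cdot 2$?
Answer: $12792$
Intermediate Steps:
$S = 50$ ($S = 25 \cdot 2 = 50$)
$t = 48$ ($t = \left(-12\right) \left(-4\right) = 48$)
$q = 984$ ($q = \left(48 + 50\right) \left(\left(4 + 3\right) + 3\right) - -4 = 98 \left(7 + 3\right) + 4 = 98 \cdot 10 + 4 = 980 + 4 = 984$)
$q 13 = 984 \cdot 13 = 12792$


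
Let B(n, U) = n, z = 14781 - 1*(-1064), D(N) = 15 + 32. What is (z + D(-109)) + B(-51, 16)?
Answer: 15841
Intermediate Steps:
D(N) = 47
z = 15845 (z = 14781 + 1064 = 15845)
(z + D(-109)) + B(-51, 16) = (15845 + 47) - 51 = 15892 - 51 = 15841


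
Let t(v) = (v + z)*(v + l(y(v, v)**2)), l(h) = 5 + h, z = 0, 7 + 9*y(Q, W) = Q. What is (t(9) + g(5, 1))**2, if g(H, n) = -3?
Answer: 1234321/81 ≈ 15239.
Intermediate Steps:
y(Q, W) = -7/9 + Q/9
t(v) = v*(5 + v + (-7/9 + v/9)**2) (t(v) = (v + 0)*(v + (5 + (-7/9 + v/9)**2)) = v*(5 + v + (-7/9 + v/9)**2))
(t(9) + g(5, 1))**2 = ((1/81)*9*(454 + 9**2 + 67*9) - 3)**2 = ((1/81)*9*(454 + 81 + 603) - 3)**2 = ((1/81)*9*1138 - 3)**2 = (1138/9 - 3)**2 = (1111/9)**2 = 1234321/81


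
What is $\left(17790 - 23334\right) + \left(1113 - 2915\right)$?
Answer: $-7346$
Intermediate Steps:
$\left(17790 - 23334\right) + \left(1113 - 2915\right) = -5544 - 1802 = -7346$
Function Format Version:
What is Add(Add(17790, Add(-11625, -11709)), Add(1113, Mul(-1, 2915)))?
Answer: -7346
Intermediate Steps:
Add(Add(17790, Add(-11625, -11709)), Add(1113, Mul(-1, 2915))) = Add(Add(17790, -23334), Add(1113, -2915)) = Add(-5544, -1802) = -7346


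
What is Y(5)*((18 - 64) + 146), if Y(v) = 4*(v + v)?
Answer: 4000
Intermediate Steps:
Y(v) = 8*v (Y(v) = 4*(2*v) = 8*v)
Y(5)*((18 - 64) + 146) = (8*5)*((18 - 64) + 146) = 40*(-46 + 146) = 40*100 = 4000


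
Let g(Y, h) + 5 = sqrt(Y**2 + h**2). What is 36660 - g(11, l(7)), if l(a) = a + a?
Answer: 36665 - sqrt(317) ≈ 36647.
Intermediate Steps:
l(a) = 2*a
g(Y, h) = -5 + sqrt(Y**2 + h**2)
36660 - g(11, l(7)) = 36660 - (-5 + sqrt(11**2 + (2*7)**2)) = 36660 - (-5 + sqrt(121 + 14**2)) = 36660 - (-5 + sqrt(121 + 196)) = 36660 - (-5 + sqrt(317)) = 36660 + (5 - sqrt(317)) = 36665 - sqrt(317)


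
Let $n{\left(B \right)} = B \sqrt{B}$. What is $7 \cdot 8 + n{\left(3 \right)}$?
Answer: $56 + 3 \sqrt{3} \approx 61.196$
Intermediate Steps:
$n{\left(B \right)} = B^{\frac{3}{2}}$
$7 \cdot 8 + n{\left(3 \right)} = 7 \cdot 8 + 3^{\frac{3}{2}} = 56 + 3 \sqrt{3}$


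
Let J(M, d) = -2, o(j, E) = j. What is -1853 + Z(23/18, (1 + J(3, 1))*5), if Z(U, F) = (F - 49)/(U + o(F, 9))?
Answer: -123179/67 ≈ -1838.5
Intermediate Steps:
Z(U, F) = (-49 + F)/(F + U) (Z(U, F) = (F - 49)/(U + F) = (-49 + F)/(F + U))
-1853 + Z(23/18, (1 + J(3, 1))*5) = -1853 + (-49 + (1 - 2)*5)/((1 - 2)*5 + 23/18) = -1853 + (-49 - 1*5)/(-1*5 + 23*(1/18)) = -1853 + (-49 - 5)/(-5 + 23/18) = -1853 - 54/(-67/18) = -1853 - 18/67*(-54) = -1853 + 972/67 = -123179/67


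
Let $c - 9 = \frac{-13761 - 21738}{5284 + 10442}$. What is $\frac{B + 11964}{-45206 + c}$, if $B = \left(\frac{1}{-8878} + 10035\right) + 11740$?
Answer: $- \frac{261693606087}{350584092191} \approx -0.74645$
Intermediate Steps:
$B = \frac{193318449}{8878}$ ($B = \left(- \frac{1}{8878} + 10035\right) + 11740 = \frac{89090729}{8878} + 11740 = \frac{193318449}{8878} \approx 21775.0$)
$c = \frac{35345}{5242}$ ($c = 9 + \frac{-13761 - 21738}{5284 + 10442} = 9 - \frac{35499}{15726} = 9 - \frac{11833}{5242} = \frac{35345}{5242} \approx 6.7427$)
$\frac{B + 11964}{-45206 + c} = \frac{\frac{193318449}{8878} + 11964}{-45206 + \frac{35345}{5242}} = \frac{299534841}{8878 \left(- \frac{236934507}{5242}\right)} = \frac{299534841}{8878} \left(- \frac{5242}{236934507}\right) = - \frac{261693606087}{350584092191}$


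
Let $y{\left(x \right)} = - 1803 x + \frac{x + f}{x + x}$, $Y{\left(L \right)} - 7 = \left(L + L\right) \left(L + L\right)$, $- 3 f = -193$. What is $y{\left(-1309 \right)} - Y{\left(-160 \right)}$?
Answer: $\frac{8866068307}{3927} \approx 2.2577 \cdot 10^{6}$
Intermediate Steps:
$f = \frac{193}{3}$ ($f = \left(- \frac{1}{3}\right) \left(-193\right) = \frac{193}{3} \approx 64.333$)
$Y{\left(L \right)} = 7 + 4 L^{2}$ ($Y{\left(L \right)} = 7 + \left(L + L\right) \left(L + L\right) = 7 + 2 L 2 L = 7 + 4 L^{2}$)
$y{\left(x \right)} = - 1803 x + \frac{\frac{193}{3} + x}{2 x}$ ($y{\left(x \right)} = - 1803 x + \frac{x + \frac{193}{3}}{x + x} = - 1803 x + \frac{\frac{193}{3} + x}{2 x}$)
$y{\left(-1309 \right)} - Y{\left(-160 \right)} = \left(\frac{1}{2} - -2360127 + \frac{193}{6 \left(-1309\right)}\right) - \left(7 + 4 \left(-160\right)^{2}\right) = \left(\frac{1}{2} + 2360127 + \frac{193}{6} \left(- \frac{1}{1309}\right)\right) - \left(7 + 4 \cdot 25600\right) = \left(\frac{1}{2} + 2360127 - \frac{193}{7854}\right) - \left(7 + 102400\right) = \frac{9268220596}{3927} - 102407 = \frac{8866068307}{3927}$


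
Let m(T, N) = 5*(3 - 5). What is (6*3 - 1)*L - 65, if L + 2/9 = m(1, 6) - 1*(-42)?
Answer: 4277/9 ≈ 475.22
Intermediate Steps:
m(T, N) = -10 (m(T, N) = 5*(-2) = -10)
L = 286/9 (L = -2/9 + (-10 - 1*(-42)) = -2/9 + (-10 + 42) = -2/9 + 32 = 286/9 ≈ 31.778)
(6*3 - 1)*L - 65 = (6*3 - 1)*(286/9) - 65 = (18 - 1)*(286/9) - 65 = 17*(286/9) - 65 = 4862/9 - 65 = 4277/9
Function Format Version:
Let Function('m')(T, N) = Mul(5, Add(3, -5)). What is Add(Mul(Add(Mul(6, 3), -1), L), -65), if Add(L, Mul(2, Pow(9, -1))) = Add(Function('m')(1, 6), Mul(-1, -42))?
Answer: Rational(4277, 9) ≈ 475.22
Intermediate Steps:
Function('m')(T, N) = -10 (Function('m')(T, N) = Mul(5, -2) = -10)
L = Rational(286, 9) (L = Add(Rational(-2, 9), Add(-10, Mul(-1, -42))) = Add(Rational(-2, 9), Add(-10, 42)) = Add(Rational(-2, 9), 32) = Rational(286, 9) ≈ 31.778)
Add(Mul(Add(Mul(6, 3), -1), L), -65) = Add(Mul(Add(Mul(6, 3), -1), Rational(286, 9)), -65) = Add(Mul(Add(18, -1), Rational(286, 9)), -65) = Add(Mul(17, Rational(286, 9)), -65) = Add(Rational(4862, 9), -65) = Rational(4277, 9)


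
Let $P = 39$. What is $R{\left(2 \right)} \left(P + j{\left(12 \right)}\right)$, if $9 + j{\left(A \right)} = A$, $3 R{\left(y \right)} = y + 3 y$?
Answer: $112$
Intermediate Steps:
$R{\left(y \right)} = \frac{4 y}{3}$ ($R{\left(y \right)} = \frac{y + 3 y}{3} = \frac{4 y}{3}$)
$j{\left(A \right)} = -9 + A$
$R{\left(2 \right)} \left(P + j{\left(12 \right)}\right) = \frac{4}{3} \cdot 2 \left(39 + \left(-9 + 12\right)\right) = \frac{8 \left(39 + 3\right)}{3} = \frac{8}{3} \cdot 42 = 112$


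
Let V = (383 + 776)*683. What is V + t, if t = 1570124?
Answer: 2361721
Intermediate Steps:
V = 791597 (V = 1159*683 = 791597)
V + t = 791597 + 1570124 = 2361721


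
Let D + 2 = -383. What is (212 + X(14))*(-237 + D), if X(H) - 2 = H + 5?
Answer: -144926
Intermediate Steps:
D = -385 (D = -2 - 383 = -385)
X(H) = 7 + H (X(H) = 2 + (H + 5) = 2 + (5 + H) = 7 + H)
(212 + X(14))*(-237 + D) = (212 + (7 + 14))*(-237 - 385) = (212 + 21)*(-622) = 233*(-622) = -144926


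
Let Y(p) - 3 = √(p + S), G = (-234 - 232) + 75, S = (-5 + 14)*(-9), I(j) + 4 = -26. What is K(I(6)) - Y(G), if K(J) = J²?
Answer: 897 - 2*I*√118 ≈ 897.0 - 21.726*I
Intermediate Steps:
I(j) = -30 (I(j) = -4 - 26 = -30)
S = -81 (S = 9*(-9) = -81)
G = -391 (G = -466 + 75 = -391)
Y(p) = 3 + √(-81 + p) (Y(p) = 3 + √(p - 81) = 3 + √(-81 + p))
K(I(6)) - Y(G) = (-30)² - (3 + √(-81 - 391)) = 900 - (3 + √(-472)) = 900 - (3 + 2*I*√118) = 900 + (-3 - 2*I*√118) = 897 - 2*I*√118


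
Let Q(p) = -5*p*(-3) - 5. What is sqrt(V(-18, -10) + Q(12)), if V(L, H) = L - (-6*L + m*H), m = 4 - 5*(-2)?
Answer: 3*sqrt(21) ≈ 13.748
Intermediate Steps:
m = 14 (m = 4 + 10 = 14)
V(L, H) = -14*H + 7*L (V(L, H) = L - (-6*L + 14*H) = L + (-14*H + 6*L) = -14*H + 7*L)
Q(p) = -5 + 15*p (Q(p) = 15*p - 5 = -5 + 15*p)
sqrt(V(-18, -10) + Q(12)) = sqrt((-14*(-10) + 7*(-18)) + (-5 + 15*12)) = sqrt((140 - 126) + (-5 + 180)) = sqrt(14 + 175) = sqrt(189) = 3*sqrt(21)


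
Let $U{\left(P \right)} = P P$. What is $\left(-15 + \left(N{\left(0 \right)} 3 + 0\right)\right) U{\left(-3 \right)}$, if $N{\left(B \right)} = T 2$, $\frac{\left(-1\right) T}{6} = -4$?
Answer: $1161$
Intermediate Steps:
$T = 24$ ($T = \left(-6\right) \left(-4\right) = 24$)
$U{\left(P \right)} = P^{2}$
$N{\left(B \right)} = 48$ ($N{\left(B \right)} = 24 \cdot 2 = 48$)
$\left(-15 + \left(N{\left(0 \right)} 3 + 0\right)\right) U{\left(-3 \right)} = \left(-15 + \left(48 \cdot 3 + 0\right)\right) \left(-3\right)^{2} = \left(-15 + \left(144 + 0\right)\right) 9 = \left(-15 + 144\right) 9 = 129 \cdot 9 = 1161$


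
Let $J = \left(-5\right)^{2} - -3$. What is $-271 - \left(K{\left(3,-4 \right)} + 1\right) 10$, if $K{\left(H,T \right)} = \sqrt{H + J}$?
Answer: $-281 - 10 \sqrt{31} \approx -336.68$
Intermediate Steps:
$J = 28$ ($J = 25 + 3 = 28$)
$K{\left(H,T \right)} = \sqrt{28 + H}$ ($K{\left(H,T \right)} = \sqrt{H + 28} = \sqrt{28 + H}$)
$-271 - \left(K{\left(3,-4 \right)} + 1\right) 10 = -271 - \left(\sqrt{28 + 3} + 1\right) 10 = -271 - \left(\sqrt{31} + 1\right) 10 = -271 - \left(1 + \sqrt{31}\right) 10 = -271 - \left(10 + 10 \sqrt{31}\right) = -281 - 10 \sqrt{31}$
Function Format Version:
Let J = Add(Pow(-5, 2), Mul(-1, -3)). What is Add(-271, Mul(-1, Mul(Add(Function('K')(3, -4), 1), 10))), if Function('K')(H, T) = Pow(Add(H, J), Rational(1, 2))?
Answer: Add(-281, Mul(-10, Pow(31, Rational(1, 2)))) ≈ -336.68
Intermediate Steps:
J = 28 (J = Add(25, 3) = 28)
Function('K')(H, T) = Pow(Add(28, H), Rational(1, 2)) (Function('K')(H, T) = Pow(Add(H, 28), Rational(1, 2)) = Pow(Add(28, H), Rational(1, 2)))
Add(-271, Mul(-1, Mul(Add(Function('K')(3, -4), 1), 10))) = Add(-271, Mul(-1, Mul(Add(Pow(Add(28, 3), Rational(1, 2)), 1), 10))) = Add(-271, Mul(-1, Mul(Add(Pow(31, Rational(1, 2)), 1), 10))) = Add(-271, Mul(-1, Mul(Add(1, Pow(31, Rational(1, 2))), 10))) = Add(-271, Mul(-1, Add(10, Mul(10, Pow(31, Rational(1, 2)))))) = Add(-271, Add(-10, Mul(-10, Pow(31, Rational(1, 2))))) = Add(-281, Mul(-10, Pow(31, Rational(1, 2))))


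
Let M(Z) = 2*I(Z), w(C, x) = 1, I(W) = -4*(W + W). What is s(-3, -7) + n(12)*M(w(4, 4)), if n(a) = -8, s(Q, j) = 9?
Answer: 137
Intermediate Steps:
I(W) = -8*W
M(Z) = -16*Z (M(Z) = 2*(-8*Z) = -16*Z)
s(-3, -7) + n(12)*M(w(4, 4)) = 9 - (-128) = 9 - 8*(-16) = 9 + 128 = 137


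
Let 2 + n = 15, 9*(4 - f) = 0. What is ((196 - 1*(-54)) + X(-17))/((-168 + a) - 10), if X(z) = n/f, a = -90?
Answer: -1013/1072 ≈ -0.94496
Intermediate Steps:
f = 4 (f = 4 - 1/9*0 = 4 + 0 = 4)
n = 13 (n = -2 + 15 = 13)
X(z) = 13/4
((196 - 1*(-54)) + X(-17))/((-168 + a) - 10) = ((196 - 1*(-54)) + 13/4)/((-168 - 90) - 10) = ((196 + 54) + 13/4)/(-258 - 10) = (250 + 13/4)/(-268) = (1013/4)*(-1/268) = -1013/1072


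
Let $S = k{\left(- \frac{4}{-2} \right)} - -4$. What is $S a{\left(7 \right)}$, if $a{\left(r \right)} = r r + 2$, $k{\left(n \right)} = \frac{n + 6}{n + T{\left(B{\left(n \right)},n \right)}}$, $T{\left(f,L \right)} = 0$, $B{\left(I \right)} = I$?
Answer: $408$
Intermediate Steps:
$k{\left(n \right)} = \frac{6 + n}{n}$ ($k{\left(n \right)} = \frac{n + 6}{n + 0} = \frac{6 + n}{n}$)
$a{\left(r \right)} = 2 + r^{2}$ ($a{\left(r \right)} = r^{2} + 2 = 2 + r^{2}$)
$S = 8$ ($S = \frac{6 - \frac{4}{-2}}{\left(-4\right) \frac{1}{-2}} - -4 = \frac{6 - -2}{\left(-4\right) \left(- \frac{1}{2}\right)} + 4 = \frac{6 + 2}{2} + 4 = \frac{1}{2} \cdot 8 + 4 = 4 + 4 = 8$)
$S a{\left(7 \right)} = 8 \left(2 + 7^{2}\right) = 8 \left(2 + 49\right) = 8 \cdot 51 = 408$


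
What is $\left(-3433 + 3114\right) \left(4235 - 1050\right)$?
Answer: $-1016015$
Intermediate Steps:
$\left(-3433 + 3114\right) \left(4235 - 1050\right) = - 319 \left(4235 - 1050\right) = \left(-319\right) 3185 = -1016015$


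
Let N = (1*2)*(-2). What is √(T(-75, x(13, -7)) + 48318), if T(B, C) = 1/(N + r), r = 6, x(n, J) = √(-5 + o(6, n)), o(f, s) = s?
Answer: √193274/2 ≈ 219.81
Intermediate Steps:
N = -4 (N = 2*(-2) = -4)
x(n, J) = √(-5 + n)
T(B, C) = ½ (T(B, C) = 1/(-4 + 6) = 1/2 = ½)
√(T(-75, x(13, -7)) + 48318) = √(½ + 48318) = √(96637/2) = √193274/2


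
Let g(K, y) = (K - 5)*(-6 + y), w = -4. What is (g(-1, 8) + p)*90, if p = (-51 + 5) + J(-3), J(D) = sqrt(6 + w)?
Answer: -5220 + 90*sqrt(2) ≈ -5092.7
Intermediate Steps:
J(D) = sqrt(2) (J(D) = sqrt(6 - 4) = sqrt(2))
g(K, y) = (-6 + y)*(-5 + K) (g(K, y) = (-5 + K)*(-6 + y) = (-6 + y)*(-5 + K))
p = -46 + sqrt(2) (p = (-51 + 5) + sqrt(2) = -46 + sqrt(2) ≈ -44.586)
(g(-1, 8) + p)*90 = ((30 - 6*(-1) - 5*8 - 1*8) + (-46 + sqrt(2)))*90 = ((30 + 6 - 40 - 8) + (-46 + sqrt(2)))*90 = (-12 + (-46 + sqrt(2)))*90 = (-58 + sqrt(2))*90 = -5220 + 90*sqrt(2)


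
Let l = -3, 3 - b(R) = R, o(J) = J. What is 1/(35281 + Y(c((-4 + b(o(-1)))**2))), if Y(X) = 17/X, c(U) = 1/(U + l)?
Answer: 1/35230 ≈ 2.8385e-5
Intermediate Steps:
b(R) = 3 - R
c(U) = 1/(-3 + U) (c(U) = 1/(U - 3) = 1/(-3 + U))
1/(35281 + Y(c((-4 + b(o(-1)))**2))) = 1/(35281 + 17/(1/(-3 + (-4 + (3 - 1*(-1)))**2))) = 1/(35281 + 17/(1/(-3 + (-4 + (3 + 1))**2))) = 1/(35281 + 17/(1/(-3 + (-4 + 4)**2))) = 1/(35281 + 17/(1/(-3 + 0**2))) = 1/(35281 + 17/(1/(-3 + 0))) = 1/(35281 + 17/(1/(-3))) = 1/(35281 + 17/(-1/3)) = 1/(35281 + 17*(-3)) = 1/(35281 - 51) = 1/35230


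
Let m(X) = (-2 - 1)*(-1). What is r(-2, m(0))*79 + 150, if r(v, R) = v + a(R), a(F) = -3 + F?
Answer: -8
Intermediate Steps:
m(X) = 3 (m(X) = -3*(-1) = 3)
r(v, R) = -3 + R + v (r(v, R) = v + (-3 + R) = -3 + R + v)
r(-2, m(0))*79 + 150 = (-3 + 3 - 2)*79 + 150 = -2*79 + 150 = -158 + 150 = -8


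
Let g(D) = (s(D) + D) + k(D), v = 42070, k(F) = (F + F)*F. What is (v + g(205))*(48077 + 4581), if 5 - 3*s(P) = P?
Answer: 19945533950/3 ≈ 6.6485e+9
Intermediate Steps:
k(F) = 2*F**2 (k(F) = (2*F)*F = 2*F**2)
s(P) = 5/3 - P/3
g(D) = 5/3 + 2*D**2 + 2*D/3 (g(D) = ((5/3 - D/3) + D) + 2*D**2 = (5/3 + 2*D/3) + 2*D**2 = 5/3 + 2*D**2 + 2*D/3)
(v + g(205))*(48077 + 4581) = (42070 + (5/3 + 2*205**2 + (2/3)*205))*(48077 + 4581) = (42070 + (5/3 + 2*42025 + 410/3))*52658 = (42070 + (5/3 + 84050 + 410/3))*52658 = (42070 + 252565/3)*52658 = (378775/3)*52658 = 19945533950/3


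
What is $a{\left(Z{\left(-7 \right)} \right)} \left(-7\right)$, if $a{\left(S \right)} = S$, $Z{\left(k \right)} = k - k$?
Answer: $0$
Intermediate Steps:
$Z{\left(k \right)} = 0$
$a{\left(Z{\left(-7 \right)} \right)} \left(-7\right) = 0 \left(-7\right) = 0$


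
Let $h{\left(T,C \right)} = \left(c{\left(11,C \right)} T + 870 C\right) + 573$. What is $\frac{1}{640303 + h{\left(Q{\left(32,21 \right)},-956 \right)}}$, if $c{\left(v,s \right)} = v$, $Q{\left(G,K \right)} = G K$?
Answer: $- \frac{1}{183452} \approx -5.451 \cdot 10^{-6}$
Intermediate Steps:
$h{\left(T,C \right)} = 573 + 11 T + 870 C$ ($h{\left(T,C \right)} = \left(11 T + 870 C\right) + 573 = 573 + 11 T + 870 C$)
$\frac{1}{640303 + h{\left(Q{\left(32,21 \right)},-956 \right)}} = \frac{1}{640303 + \left(573 + 11 \cdot 32 \cdot 21 + 870 \left(-956\right)\right)} = \frac{1}{640303 + \left(573 + 11 \cdot 672 - 831720\right)} = \frac{1}{640303 + \left(573 + 7392 - 831720\right)} = \frac{1}{640303 - 823755} = \frac{1}{-183452} = - \frac{1}{183452}$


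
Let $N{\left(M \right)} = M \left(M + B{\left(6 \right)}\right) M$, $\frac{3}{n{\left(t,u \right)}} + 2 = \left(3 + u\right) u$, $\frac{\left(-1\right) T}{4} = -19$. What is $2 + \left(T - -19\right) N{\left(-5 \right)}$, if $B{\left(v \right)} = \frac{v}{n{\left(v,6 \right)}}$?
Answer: $235127$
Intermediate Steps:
$T = 76$ ($T = \left(-4\right) \left(-19\right) = 76$)
$n{\left(t,u \right)} = \frac{3}{-2 + u \left(3 + u\right)}$ ($n{\left(t,u \right)} = \frac{3}{-2 + \left(3 + u\right) u} = \frac{3}{-2 + u \left(3 + u\right)}$)
$B{\left(v \right)} = \frac{52 v}{3}$ ($B{\left(v \right)} = \frac{v}{3 \frac{1}{-2 + 6^{2} + 3 \cdot 6}} = \frac{v}{3 \frac{1}{-2 + 36 + 18}} = \frac{v}{3 \cdot \frac{1}{52}} = \frac{v}{\frac{3}{52}} = v \frac{52}{3} = \frac{52 v}{3}$)
$N{\left(M \right)} = M^{2} \left(104 + M\right)$ ($N{\left(M \right)} = M \left(M + \frac{52}{3} \cdot 6\right) M = M \left(M + 104\right) M = M \left(104 + M\right) M = M^{2} \left(104 + M\right)$)
$2 + \left(T - -19\right) N{\left(-5 \right)} = 2 + \left(76 - -19\right) \left(-5\right)^{2} \left(104 - 5\right) = 2 + \left(76 + 19\right) 25 \cdot 99 = 2 + 95 \cdot 2475 = 2 + 235125 = 235127$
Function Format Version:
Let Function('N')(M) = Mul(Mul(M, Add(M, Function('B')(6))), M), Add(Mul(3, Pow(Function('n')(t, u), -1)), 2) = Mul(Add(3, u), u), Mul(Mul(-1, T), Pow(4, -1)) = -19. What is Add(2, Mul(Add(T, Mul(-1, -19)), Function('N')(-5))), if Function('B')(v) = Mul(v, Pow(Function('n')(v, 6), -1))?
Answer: 235127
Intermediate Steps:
T = 76 (T = Mul(-4, -19) = 76)
Function('n')(t, u) = Mul(3, Pow(Add(-2, Mul(u, Add(3, u))), -1)) (Function('n')(t, u) = Mul(3, Pow(Add(-2, Mul(Add(3, u), u)), -1)) = Mul(3, Pow(Add(-2, Mul(u, Add(3, u))), -1)))
Function('B')(v) = Mul(Rational(52, 3), v) (Function('B')(v) = Mul(v, Pow(Mul(3, Pow(Add(-2, Pow(6, 2), Mul(3, 6)), -1)), -1)) = Mul(v, Pow(Mul(3, Pow(Add(-2, 36, 18), -1)), -1)) = Mul(v, Pow(Mul(3, Pow(52, -1)), -1)) = Mul(v, Pow(Mul(3, Rational(1, 52)), -1)) = Mul(v, Pow(Rational(3, 52), -1)) = Mul(v, Rational(52, 3)) = Mul(Rational(52, 3), v))
Function('N')(M) = Mul(Pow(M, 2), Add(104, M)) (Function('N')(M) = Mul(Mul(M, Add(M, Mul(Rational(52, 3), 6))), M) = Mul(Mul(M, Add(M, 104)), M) = Mul(Mul(M, Add(104, M)), M) = Mul(Pow(M, 2), Add(104, M)))
Add(2, Mul(Add(T, Mul(-1, -19)), Function('N')(-5))) = Add(2, Mul(Add(76, Mul(-1, -19)), Mul(Pow(-5, 2), Add(104, -5)))) = Add(2, Mul(Add(76, 19), Mul(25, 99))) = Add(2, Mul(95, 2475)) = Add(2, 235125) = 235127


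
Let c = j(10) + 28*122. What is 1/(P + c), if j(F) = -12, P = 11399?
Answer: 1/14803 ≈ 6.7554e-5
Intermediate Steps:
c = 3404 (c = -12 + 28*122 = -12 + 3416 = 3404)
1/(P + c) = 1/(11399 + 3404) = 1/14803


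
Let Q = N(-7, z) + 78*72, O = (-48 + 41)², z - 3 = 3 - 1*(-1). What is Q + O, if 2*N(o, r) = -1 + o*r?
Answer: 5640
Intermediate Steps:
z = 7 (z = 3 + (3 - 1*(-1)) = 3 + (3 + 1) = 3 + 4 = 7)
N(o, r) = -½ + o*r/2 (N(o, r) = (-1 + o*r)/2 = -½ + o*r/2)
O = 49 (O = (-7)² = 49)
Q = 5591 (Q = (-½ + (½)*(-7)*7) + 78*72 = (-½ - 49/2) + 5616 = -25 + 5616 = 5591)
Q + O = 5591 + 49 = 5640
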